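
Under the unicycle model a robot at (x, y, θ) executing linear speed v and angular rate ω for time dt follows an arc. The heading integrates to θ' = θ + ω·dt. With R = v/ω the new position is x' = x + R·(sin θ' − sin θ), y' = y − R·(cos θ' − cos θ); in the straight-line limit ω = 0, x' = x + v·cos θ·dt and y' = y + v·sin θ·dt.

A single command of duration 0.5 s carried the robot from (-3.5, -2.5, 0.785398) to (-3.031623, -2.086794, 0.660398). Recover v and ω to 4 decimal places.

v = 1.2500, ω = -0.2500

Δθ = 0.660398 − 0.785398 = -0.125000
ω = Δθ/dt = -0.125000/0.5 = -0.2500
R = Δx/(sin θ' − sin θ) = -5.0000
v = R·ω = -5.0000·-0.2500 = 1.2500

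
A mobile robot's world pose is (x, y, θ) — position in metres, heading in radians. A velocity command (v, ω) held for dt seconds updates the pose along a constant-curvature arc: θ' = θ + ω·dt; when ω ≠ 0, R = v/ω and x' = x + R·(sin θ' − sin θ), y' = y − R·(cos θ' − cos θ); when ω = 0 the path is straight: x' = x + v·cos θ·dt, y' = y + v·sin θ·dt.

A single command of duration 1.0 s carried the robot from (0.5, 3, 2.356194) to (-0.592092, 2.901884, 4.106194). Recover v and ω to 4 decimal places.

Δθ = 4.106194 − 2.356194 = 1.750000
ω = Δθ/dt = 1.750000/1.0 = 1.7500
R = Δx/(sin θ' − sin θ) = 0.7143
v = R·ω = 0.7143·1.7500 = 1.2500

v = 1.2500, ω = 1.7500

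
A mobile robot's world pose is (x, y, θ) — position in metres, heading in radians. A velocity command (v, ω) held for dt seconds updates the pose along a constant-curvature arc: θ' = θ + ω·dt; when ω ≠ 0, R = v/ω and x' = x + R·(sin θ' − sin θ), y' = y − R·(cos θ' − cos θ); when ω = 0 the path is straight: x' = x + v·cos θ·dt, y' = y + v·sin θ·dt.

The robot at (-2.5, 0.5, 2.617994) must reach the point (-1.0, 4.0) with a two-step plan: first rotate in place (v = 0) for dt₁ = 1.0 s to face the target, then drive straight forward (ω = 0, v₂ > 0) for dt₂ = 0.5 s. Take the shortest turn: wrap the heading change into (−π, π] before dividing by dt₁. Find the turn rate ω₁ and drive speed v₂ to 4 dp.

heading to target = atan2(4−0.5, -1−-2.5) = 1.1659
Δθ = wrap(1.1659 − 2.6180) = -1.4521; ω₁ = Δθ/dt₁ = -1.4521
distance = √((-1−-2.5)² + (4−0.5)²) = 3.8079; v₂ = distance/dt₂ = 7.6158

ω₁ = -1.4521, v₂ = 7.6158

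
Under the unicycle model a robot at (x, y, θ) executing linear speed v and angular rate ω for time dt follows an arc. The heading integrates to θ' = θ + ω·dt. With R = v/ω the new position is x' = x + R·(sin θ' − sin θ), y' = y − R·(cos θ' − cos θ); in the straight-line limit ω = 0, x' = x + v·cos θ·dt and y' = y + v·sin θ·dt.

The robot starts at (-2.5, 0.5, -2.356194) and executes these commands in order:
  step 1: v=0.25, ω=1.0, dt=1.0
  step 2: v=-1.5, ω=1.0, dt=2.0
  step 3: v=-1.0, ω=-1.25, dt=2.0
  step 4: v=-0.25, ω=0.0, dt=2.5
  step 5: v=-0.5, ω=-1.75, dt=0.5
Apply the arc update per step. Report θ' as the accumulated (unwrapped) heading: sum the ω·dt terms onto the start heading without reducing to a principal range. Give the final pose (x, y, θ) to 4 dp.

step 1: θ'=-1.3562 (R=0.2500) → pose (-2.5675, 0.2700, -1.3562)
step 2: θ'=0.6438 (R=-1.5000) → pose (-4.9334, 1.1503, 0.6438)
step 3: θ'=-1.8562 (R=0.8000) → pose (-6.1813, 2.0154, -1.8562)
step 4: θ'=-1.8562 (straight) → pose (-6.0053, 2.6151, -1.8562)
step 5: θ'=-2.7312 (R=0.2857) → pose (-5.8452, 2.7966, -2.7312)

(-5.8452, 2.7966, -2.7312)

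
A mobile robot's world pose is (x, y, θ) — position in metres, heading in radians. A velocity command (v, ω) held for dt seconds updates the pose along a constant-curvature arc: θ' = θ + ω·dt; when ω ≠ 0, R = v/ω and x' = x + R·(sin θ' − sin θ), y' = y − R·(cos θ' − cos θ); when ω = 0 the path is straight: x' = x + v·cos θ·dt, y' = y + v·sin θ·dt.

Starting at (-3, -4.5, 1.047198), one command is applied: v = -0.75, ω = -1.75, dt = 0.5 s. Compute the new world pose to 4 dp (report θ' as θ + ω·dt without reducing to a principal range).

(-3.2977, -4.7079, 0.1722)

θ' = 1.0472 + -1.75·0.5 = 0.1722
R = v/ω = -0.75/-1.75 = 0.4286
x' = -3 + 0.4286·(sin 0.1722 − sin 1.0472) = -3.2977
y' = -4.5 − 0.4286·(cos 0.1722 − cos 1.0472) = -4.7079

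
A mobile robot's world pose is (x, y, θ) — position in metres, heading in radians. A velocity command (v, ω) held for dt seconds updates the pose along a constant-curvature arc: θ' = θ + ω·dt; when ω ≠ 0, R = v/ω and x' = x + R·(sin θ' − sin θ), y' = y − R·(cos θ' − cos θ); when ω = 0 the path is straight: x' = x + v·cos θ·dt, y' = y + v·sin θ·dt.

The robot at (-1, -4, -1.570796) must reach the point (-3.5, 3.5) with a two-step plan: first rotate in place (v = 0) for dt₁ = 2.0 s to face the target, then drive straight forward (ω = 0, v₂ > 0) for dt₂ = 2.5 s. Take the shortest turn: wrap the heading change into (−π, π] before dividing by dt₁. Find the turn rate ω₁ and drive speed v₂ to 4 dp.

ω₁ = -1.4099, v₂ = 3.1623

heading to target = atan2(3.5−-4, -3.5−-1) = 1.8925
Δθ = wrap(1.8925 − -1.5708) = -2.8198; ω₁ = Δθ/dt₁ = -1.4099
distance = √((-3.5−-1)² + (3.5−-4)²) = 7.9057; v₂ = distance/dt₂ = 3.1623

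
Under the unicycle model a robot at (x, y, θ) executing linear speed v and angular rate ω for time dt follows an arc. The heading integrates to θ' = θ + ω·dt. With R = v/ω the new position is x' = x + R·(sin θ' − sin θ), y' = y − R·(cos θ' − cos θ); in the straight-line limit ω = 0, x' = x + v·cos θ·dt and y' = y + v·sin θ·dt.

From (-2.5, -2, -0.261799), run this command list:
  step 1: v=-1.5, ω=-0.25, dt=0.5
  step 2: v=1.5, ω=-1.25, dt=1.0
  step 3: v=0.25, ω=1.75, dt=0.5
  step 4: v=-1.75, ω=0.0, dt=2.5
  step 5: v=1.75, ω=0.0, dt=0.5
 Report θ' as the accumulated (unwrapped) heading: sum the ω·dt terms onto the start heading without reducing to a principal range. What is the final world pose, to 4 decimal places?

(-4.9544, -0.6487, -0.7618)

step 1: θ'=-0.3868 (R=6.0000) → pose (-3.2104, -1.7612, -0.3868)
step 2: θ'=-1.6368 (R=-1.2000) → pose (-2.4657, -2.9517, -1.6368)
step 3: θ'=-0.7618 (R=0.1429) → pose (-2.4218, -3.0645, -0.7618)
step 4: θ'=-0.7618 (straight) → pose (-5.5875, -0.0447, -0.7618)
step 5: θ'=-0.7618 (straight) → pose (-4.9544, -0.6487, -0.7618)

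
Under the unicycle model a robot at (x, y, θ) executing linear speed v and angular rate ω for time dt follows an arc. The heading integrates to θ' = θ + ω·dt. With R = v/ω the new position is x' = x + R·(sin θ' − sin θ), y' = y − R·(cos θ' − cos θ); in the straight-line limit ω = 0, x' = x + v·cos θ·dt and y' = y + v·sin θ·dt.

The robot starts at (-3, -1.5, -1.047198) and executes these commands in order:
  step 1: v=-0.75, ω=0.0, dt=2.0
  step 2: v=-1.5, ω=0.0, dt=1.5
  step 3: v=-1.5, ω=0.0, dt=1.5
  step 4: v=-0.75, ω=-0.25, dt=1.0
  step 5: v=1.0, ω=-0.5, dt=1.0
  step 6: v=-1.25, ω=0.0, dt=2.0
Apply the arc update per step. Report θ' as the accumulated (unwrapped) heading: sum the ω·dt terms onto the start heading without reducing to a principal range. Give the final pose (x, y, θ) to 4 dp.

step 1: θ'=-1.0472 (straight) → pose (-3.7500, -0.2010, -1.0472)
step 2: θ'=-1.0472 (straight) → pose (-4.8750, 1.7476, -1.0472)
step 3: θ'=-1.0472 (straight) → pose (-6.0000, 3.6962, -1.0472)
step 4: θ'=-1.2972 (R=3.0000) → pose (-6.2903, 4.3856, -1.2972)
step 5: θ'=-1.7972 (R=-2.0000) → pose (-6.2670, 3.3962, -1.7972)
step 6: θ'=-1.7972 (straight) → pose (-5.7058, 5.8324, -1.7972)

(-5.7058, 5.8324, -1.7972)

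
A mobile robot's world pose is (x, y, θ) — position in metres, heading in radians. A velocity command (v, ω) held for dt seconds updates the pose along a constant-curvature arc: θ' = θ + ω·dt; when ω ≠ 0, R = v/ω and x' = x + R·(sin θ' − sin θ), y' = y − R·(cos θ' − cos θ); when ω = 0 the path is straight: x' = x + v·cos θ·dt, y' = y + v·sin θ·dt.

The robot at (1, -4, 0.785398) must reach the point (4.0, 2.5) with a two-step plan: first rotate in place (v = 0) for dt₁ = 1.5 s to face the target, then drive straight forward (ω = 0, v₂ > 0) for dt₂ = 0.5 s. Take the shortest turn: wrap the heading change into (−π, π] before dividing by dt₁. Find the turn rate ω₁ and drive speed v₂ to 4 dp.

heading to target = atan2(2.5−-4, 4−1) = 1.1384
Δθ = wrap(1.1384 − 0.7854) = 0.3530; ω₁ = Δθ/dt₁ = 0.2353
distance = √((4−1)² + (2.5−-4)²) = 7.1589; v₂ = distance/dt₂ = 14.3178

ω₁ = 0.2353, v₂ = 14.3178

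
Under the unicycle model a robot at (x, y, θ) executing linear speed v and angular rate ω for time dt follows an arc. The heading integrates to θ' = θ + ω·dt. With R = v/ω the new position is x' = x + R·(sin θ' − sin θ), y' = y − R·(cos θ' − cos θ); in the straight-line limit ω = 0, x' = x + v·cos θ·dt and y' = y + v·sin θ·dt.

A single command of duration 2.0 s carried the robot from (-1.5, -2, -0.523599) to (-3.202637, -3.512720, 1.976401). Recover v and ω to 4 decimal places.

Δθ = 1.976401 − -0.523599 = 2.500000
ω = Δθ/dt = 2.500000/2.0 = 1.2500
R = Δx/(sin θ' − sin θ) = -1.2000
v = R·ω = -1.2000·1.2500 = -1.5000

v = -1.5000, ω = 1.2500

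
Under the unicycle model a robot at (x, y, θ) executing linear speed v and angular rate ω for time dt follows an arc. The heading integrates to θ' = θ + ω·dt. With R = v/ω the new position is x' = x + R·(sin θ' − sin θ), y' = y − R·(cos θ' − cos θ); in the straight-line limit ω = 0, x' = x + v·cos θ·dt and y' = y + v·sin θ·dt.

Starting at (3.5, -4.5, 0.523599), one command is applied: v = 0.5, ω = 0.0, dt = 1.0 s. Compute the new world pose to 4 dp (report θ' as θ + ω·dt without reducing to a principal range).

θ' = 0.5236 + 0.0·1.0 = 0.5236
ω = 0 → straight: x' = 3.5 + 0.5·cos(0.5236)·1.0 = 3.9330
y' = -4.5 + 0.5·sin(0.5236)·1.0 = -4.2500

(3.9330, -4.2500, 0.5236)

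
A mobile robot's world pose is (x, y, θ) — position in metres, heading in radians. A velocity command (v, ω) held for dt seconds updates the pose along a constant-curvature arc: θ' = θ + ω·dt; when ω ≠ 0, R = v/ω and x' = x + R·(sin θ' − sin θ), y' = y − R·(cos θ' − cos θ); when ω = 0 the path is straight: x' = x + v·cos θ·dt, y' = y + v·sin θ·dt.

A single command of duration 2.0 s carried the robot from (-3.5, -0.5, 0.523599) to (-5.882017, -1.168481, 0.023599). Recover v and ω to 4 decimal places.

Δθ = 0.023599 − 0.523599 = -0.500000
ω = Δθ/dt = -0.500000/2.0 = -0.2500
R = Δx/(sin θ' − sin θ) = 5.0000
v = R·ω = 5.0000·-0.2500 = -1.2500

v = -1.2500, ω = -0.2500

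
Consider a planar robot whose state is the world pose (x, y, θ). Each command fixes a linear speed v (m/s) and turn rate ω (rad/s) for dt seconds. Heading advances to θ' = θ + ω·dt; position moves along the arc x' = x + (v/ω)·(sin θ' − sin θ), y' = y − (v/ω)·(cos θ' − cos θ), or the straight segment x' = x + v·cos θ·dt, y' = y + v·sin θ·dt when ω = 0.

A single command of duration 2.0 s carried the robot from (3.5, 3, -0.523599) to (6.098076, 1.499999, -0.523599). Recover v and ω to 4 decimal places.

Δθ = -0.523599 − -0.523599 = 0.000000
ω = Δθ/dt = 0.000000/2.0 = 0.0000
ω = 0 → v = (Δx·cos θ + Δy·sin θ)/dt = 1.5000

v = 1.5000, ω = 0.0000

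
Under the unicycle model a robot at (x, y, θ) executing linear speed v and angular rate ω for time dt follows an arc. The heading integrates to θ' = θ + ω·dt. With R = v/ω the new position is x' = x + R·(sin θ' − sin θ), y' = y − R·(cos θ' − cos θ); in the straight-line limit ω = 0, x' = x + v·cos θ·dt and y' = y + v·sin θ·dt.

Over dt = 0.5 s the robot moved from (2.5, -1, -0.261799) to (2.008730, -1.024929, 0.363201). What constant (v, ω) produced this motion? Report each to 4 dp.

v = -1.0000, ω = 1.2500

Δθ = 0.363201 − -0.261799 = 0.625000
ω = Δθ/dt = 0.625000/0.5 = 1.2500
R = Δx/(sin θ' − sin θ) = -0.8000
v = R·ω = -0.8000·1.2500 = -1.0000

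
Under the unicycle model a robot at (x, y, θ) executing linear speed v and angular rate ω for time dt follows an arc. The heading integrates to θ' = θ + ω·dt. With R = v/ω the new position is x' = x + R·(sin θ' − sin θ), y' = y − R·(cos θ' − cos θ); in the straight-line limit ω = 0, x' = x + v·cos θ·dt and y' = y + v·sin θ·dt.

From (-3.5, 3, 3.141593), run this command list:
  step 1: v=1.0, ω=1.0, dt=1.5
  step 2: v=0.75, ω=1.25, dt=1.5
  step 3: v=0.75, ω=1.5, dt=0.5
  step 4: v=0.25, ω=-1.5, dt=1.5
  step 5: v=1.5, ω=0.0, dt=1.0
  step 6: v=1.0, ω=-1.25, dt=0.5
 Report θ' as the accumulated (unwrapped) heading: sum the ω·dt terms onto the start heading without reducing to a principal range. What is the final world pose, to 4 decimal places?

step 1: θ'=4.6416 (R=1.0000) → pose (-4.4975, 2.0707, 4.6416)
step 2: θ'=6.5166 (R=0.6000) → pose (-3.7602, 1.4446, 6.5166)
step 3: θ'=7.2666 (R=0.5000) → pose (-3.4597, 1.6539, 7.2666)
step 4: θ'=5.0166 (R=-0.1667) → pose (-3.1619, 1.6115, 5.0166)
step 5: θ'=5.0166 (straight) → pose (-2.7126, 0.1803, 5.0166)
step 6: θ'=4.3916 (R=-0.8000) → pose (-2.7167, -0.3115, 4.3916)

(-2.7167, -0.3115, 4.3916)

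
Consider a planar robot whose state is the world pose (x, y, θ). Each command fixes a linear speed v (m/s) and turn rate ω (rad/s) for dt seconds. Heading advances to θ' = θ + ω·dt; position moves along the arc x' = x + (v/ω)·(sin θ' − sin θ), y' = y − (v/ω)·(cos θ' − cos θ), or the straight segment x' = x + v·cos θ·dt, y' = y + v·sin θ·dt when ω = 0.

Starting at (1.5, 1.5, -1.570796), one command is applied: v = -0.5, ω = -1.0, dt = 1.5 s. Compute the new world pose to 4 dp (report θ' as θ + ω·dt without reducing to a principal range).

θ' = -1.5708 + -1.0·1.5 = -3.0708
R = v/ω = -0.5/-1.0 = 0.5000
x' = 1.5 + 0.5000·(sin -3.0708 − sin -1.5708) = 1.9646
y' = 1.5 − 0.5000·(cos -3.0708 − cos -1.5708) = 1.9987

(1.9646, 1.9987, -3.0708)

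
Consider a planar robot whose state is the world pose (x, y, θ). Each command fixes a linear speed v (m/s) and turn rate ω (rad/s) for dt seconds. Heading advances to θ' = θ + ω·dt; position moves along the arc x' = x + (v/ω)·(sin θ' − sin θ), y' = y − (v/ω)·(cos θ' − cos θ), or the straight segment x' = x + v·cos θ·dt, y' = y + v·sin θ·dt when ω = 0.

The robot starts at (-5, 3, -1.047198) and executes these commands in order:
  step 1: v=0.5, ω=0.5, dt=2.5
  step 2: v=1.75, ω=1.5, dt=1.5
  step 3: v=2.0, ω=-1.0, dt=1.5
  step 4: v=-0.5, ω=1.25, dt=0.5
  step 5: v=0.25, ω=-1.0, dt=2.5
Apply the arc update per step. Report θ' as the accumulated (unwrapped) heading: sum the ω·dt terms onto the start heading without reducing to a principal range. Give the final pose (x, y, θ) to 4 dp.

(-3.4096, 7.1850, -0.9222)

step 1: θ'=0.2028 (R=1.0000) → pose (-3.9326, 2.5205, 0.2028)
step 2: θ'=2.4528 (R=1.1667) → pose (-3.4260, 4.5639, 2.4528)
step 3: θ'=0.9528 (R=-2.0000) → pose (-3.7849, 7.2668, 0.9528)
step 4: θ'=1.5778 (R=-0.4000) → pose (-3.8589, 7.0322, 1.5778)
step 5: θ'=-0.9222 (R=-0.2500) → pose (-3.4096, 7.1850, -0.9222)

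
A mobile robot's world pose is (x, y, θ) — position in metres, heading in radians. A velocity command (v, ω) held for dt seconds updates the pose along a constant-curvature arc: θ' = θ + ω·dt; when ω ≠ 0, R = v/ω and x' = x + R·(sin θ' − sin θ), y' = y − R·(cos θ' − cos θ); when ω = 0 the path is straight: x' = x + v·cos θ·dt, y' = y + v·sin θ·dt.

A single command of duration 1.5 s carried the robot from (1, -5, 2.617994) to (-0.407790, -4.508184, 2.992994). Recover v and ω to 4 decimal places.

v = 1.0000, ω = 0.2500

Δθ = 2.992994 − 2.617994 = 0.375000
ω = Δθ/dt = 0.375000/1.5 = 0.2500
R = Δx/(sin θ' − sin θ) = 4.0000
v = R·ω = 4.0000·0.2500 = 1.0000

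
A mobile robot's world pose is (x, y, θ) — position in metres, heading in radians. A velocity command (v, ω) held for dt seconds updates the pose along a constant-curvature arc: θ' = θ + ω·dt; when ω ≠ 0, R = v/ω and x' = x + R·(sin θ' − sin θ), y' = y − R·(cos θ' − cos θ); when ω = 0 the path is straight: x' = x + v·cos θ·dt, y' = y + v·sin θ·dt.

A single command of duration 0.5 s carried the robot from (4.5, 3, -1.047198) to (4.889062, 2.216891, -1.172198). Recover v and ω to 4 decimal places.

v = 1.7500, ω = -0.2500

Δθ = -1.172198 − -1.047198 = -0.125000
ω = Δθ/dt = -0.125000/0.5 = -0.2500
R = −Δy/(cos θ' − cos θ) = -7.0000
v = R·ω = -7.0000·-0.2500 = 1.7500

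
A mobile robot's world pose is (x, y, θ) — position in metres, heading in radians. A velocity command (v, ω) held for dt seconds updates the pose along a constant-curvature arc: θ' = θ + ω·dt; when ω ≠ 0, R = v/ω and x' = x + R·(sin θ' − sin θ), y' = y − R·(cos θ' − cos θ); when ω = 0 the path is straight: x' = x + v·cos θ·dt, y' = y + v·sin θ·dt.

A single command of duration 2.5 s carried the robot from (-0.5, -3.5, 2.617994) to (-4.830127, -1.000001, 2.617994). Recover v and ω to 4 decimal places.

v = 2.0000, ω = 0.0000

Δθ = 2.617994 − 2.617994 = 0.000000
ω = Δθ/dt = 0.000000/2.5 = 0.0000
ω = 0 → v = (Δx·cos θ + Δy·sin θ)/dt = 2.0000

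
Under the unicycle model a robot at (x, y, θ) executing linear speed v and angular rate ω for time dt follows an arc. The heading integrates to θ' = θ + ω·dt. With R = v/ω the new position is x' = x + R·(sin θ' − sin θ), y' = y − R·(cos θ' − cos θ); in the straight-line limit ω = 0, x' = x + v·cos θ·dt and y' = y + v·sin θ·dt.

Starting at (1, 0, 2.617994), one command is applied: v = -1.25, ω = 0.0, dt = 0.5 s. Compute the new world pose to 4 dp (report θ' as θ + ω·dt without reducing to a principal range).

θ' = 2.6180 + 0.0·0.5 = 2.6180
ω = 0 → straight: x' = 1 + -1.25·cos(2.6180)·0.5 = 1.5413
y' = 0 + -1.25·sin(2.6180)·0.5 = -0.3125

(1.5413, -0.3125, 2.6180)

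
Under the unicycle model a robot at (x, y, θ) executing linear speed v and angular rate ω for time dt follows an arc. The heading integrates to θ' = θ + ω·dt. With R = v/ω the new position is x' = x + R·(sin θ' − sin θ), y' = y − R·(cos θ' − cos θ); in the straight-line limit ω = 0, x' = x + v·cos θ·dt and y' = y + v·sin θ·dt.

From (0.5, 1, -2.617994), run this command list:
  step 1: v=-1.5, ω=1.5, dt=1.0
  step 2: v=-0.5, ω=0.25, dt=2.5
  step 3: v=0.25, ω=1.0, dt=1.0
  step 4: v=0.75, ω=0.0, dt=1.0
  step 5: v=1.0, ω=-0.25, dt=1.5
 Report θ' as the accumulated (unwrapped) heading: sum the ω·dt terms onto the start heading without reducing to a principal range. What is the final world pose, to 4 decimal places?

step 1: θ'=-1.1180 (R=-1.0000) → pose (0.8992, 2.3035, -1.1180)
step 2: θ'=-0.4930 (R=-2.0000) → pose (0.0473, 3.1904, -0.4930)
step 3: θ'=0.5070 (R=0.2500) → pose (0.2870, 3.1921, 0.5070)
step 4: θ'=0.5070 (straight) → pose (0.9427, 3.5562, 0.5070)
step 5: θ'=0.1320 (R=-4.0000) → pose (2.3584, 4.0246, 0.1320)

(2.3584, 4.0246, 0.1320)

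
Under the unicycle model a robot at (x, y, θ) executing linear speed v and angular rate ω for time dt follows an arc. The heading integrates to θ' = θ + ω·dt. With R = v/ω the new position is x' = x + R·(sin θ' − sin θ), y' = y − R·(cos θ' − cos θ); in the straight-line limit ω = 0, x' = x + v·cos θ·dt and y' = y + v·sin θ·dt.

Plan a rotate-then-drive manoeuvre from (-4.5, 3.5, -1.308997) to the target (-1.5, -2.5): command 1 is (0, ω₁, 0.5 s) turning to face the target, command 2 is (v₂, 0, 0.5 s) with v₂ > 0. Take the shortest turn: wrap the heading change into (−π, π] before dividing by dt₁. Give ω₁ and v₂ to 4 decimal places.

heading to target = atan2(-2.5−3.5, -1.5−-4.5) = -1.1071
Δθ = wrap(-1.1071 − -1.3090) = 0.2018; ω₁ = Δθ/dt₁ = 0.4037
distance = √((-1.5−-4.5)² + (-2.5−3.5)²) = 6.7082; v₂ = distance/dt₂ = 13.4164

ω₁ = 0.4037, v₂ = 13.4164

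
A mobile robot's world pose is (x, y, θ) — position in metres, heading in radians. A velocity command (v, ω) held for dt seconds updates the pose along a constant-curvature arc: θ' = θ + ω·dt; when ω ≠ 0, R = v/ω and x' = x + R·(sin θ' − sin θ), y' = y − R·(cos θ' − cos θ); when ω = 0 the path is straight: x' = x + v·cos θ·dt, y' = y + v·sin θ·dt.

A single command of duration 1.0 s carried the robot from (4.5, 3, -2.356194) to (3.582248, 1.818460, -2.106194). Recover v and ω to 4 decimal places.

v = 1.5000, ω = 0.2500

Δθ = -2.106194 − -2.356194 = 0.250000
ω = Δθ/dt = 0.250000/1.0 = 0.2500
R = −Δy/(cos θ' − cos θ) = 6.0000
v = R·ω = 6.0000·0.2500 = 1.5000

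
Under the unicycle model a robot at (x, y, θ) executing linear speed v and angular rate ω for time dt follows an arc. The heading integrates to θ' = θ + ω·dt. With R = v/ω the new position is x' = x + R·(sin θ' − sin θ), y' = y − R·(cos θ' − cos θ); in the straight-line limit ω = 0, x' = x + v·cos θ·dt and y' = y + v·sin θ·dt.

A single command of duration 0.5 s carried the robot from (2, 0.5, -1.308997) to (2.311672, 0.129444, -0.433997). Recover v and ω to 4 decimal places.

Δθ = -0.433997 − -1.308997 = 0.875000
ω = Δθ/dt = 0.875000/0.5 = 1.7500
R = −Δy/(cos θ' − cos θ) = 0.5714
v = R·ω = 0.5714·1.7500 = 1.0000

v = 1.0000, ω = 1.7500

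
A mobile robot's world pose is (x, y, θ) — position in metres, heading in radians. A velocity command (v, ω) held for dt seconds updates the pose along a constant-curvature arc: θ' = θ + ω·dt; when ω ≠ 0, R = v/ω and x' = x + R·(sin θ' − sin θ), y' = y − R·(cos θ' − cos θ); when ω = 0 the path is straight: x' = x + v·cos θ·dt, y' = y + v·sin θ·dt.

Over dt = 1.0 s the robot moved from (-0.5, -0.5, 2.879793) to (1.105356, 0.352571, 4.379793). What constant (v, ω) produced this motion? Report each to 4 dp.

Δθ = 4.379793 − 2.879793 = 1.500000
ω = Δθ/dt = 1.500000/1.0 = 1.5000
R = Δx/(sin θ' − sin θ) = -1.3333
v = R·ω = -1.3333·1.5000 = -2.0000

v = -2.0000, ω = 1.5000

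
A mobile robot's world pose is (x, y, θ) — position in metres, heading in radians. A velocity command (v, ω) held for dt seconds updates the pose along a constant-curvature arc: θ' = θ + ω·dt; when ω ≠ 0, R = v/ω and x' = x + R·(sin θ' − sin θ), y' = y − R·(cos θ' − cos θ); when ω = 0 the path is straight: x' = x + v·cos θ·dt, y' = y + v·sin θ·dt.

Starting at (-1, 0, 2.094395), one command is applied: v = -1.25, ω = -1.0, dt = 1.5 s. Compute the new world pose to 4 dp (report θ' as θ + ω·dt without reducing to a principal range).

(-1.3825, -1.6606, 0.5944)

θ' = 2.0944 + -1.0·1.5 = 0.5944
R = v/ω = -1.25/-1.0 = 1.2500
x' = -1 + 1.2500·(sin 0.5944 − sin 2.0944) = -1.3825
y' = 0 − 1.2500·(cos 0.5944 − cos 2.0944) = -1.6606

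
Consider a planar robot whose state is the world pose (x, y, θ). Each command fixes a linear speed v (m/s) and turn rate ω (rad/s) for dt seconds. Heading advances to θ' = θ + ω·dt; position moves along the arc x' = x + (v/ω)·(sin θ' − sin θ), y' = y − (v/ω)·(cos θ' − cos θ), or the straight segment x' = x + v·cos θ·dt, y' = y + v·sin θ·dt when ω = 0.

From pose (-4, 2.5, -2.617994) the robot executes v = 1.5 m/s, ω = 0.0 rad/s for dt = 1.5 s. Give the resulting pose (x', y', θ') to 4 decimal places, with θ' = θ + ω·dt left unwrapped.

θ' = -2.6180 + 0.0·1.5 = -2.6180
ω = 0 → straight: x' = -4 + 1.5·cos(-2.6180)·1.5 = -5.9486
y' = 2.5 + 1.5·sin(-2.6180)·1.5 = 1.3750

(-5.9486, 1.3750, -2.6180)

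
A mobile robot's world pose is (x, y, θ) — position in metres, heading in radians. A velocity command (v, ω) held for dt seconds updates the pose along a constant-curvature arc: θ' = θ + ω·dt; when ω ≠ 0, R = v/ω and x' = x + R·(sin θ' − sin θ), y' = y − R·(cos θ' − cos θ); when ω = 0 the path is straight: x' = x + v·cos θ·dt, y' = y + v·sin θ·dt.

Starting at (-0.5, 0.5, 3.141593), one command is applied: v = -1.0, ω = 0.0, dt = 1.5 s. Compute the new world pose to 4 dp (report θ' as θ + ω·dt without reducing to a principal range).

θ' = 3.1416 + 0.0·1.5 = 3.1416
ω = 0 → straight: x' = -0.5 + -1.0·cos(3.1416)·1.5 = 1.0000
y' = 0.5 + -1.0·sin(3.1416)·1.5 = 0.5000

(1.0000, 0.5000, 3.1416)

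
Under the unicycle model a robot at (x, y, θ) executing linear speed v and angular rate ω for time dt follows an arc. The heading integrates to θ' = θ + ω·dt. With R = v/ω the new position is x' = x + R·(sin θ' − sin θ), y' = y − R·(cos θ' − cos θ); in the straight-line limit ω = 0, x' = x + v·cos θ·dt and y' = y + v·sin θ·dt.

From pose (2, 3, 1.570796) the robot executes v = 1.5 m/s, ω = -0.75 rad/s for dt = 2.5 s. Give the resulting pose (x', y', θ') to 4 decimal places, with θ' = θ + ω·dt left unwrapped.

θ' = 1.5708 + -0.75·2.5 = -0.3042
R = v/ω = 1.5/-0.75 = -2.0000
x' = 2 + -2.0000·(sin -0.3042 − sin 1.5708) = 4.5991
y' = 3 − -2.0000·(cos -0.3042 − cos 1.5708) = 4.9082

(4.5991, 4.9082, -0.3042)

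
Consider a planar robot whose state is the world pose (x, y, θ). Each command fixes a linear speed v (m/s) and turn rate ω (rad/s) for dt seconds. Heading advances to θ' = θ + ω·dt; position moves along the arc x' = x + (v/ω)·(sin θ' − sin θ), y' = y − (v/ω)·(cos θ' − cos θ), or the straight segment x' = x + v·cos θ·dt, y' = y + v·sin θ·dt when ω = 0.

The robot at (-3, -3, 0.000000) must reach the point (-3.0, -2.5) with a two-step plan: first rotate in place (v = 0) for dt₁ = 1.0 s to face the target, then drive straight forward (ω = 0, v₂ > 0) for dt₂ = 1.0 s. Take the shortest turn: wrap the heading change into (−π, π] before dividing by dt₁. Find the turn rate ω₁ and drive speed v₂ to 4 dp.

ω₁ = 1.5708, v₂ = 0.5000

heading to target = atan2(-2.5−-3, -3−-3) = 1.5708
Δθ = wrap(1.5708 − 0.0000) = 1.5708; ω₁ = Δθ/dt₁ = 1.5708
distance = √((-3−-3)² + (-2.5−-3)²) = 0.5000; v₂ = distance/dt₂ = 0.5000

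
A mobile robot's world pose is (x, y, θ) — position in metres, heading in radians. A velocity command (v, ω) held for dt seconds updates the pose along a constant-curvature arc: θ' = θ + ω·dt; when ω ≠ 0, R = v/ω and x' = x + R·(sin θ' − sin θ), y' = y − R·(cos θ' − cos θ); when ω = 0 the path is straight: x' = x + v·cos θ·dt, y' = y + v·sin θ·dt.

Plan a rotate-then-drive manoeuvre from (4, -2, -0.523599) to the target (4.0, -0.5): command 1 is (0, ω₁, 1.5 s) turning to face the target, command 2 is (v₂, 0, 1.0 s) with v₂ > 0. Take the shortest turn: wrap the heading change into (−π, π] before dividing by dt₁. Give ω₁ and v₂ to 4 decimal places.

ω₁ = 1.3963, v₂ = 1.5000

heading to target = atan2(-0.5−-2, 4−4) = 1.5708
Δθ = wrap(1.5708 − -0.5236) = 2.0944; ω₁ = Δθ/dt₁ = 1.3963
distance = √((4−4)² + (-0.5−-2)²) = 1.5000; v₂ = distance/dt₂ = 1.5000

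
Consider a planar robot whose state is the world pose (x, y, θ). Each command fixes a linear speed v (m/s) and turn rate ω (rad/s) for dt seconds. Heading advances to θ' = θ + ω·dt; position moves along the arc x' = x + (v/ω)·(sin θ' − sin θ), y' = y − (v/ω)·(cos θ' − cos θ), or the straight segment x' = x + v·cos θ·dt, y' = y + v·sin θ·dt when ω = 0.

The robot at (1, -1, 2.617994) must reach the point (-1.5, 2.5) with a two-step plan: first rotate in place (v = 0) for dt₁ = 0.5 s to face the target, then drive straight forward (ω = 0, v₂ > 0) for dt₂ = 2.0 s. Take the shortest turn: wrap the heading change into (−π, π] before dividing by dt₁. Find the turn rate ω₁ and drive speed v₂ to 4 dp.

ω₁ = -0.8539, v₂ = 2.1506

heading to target = atan2(2.5−-1, -1.5−1) = 2.1910
Δθ = wrap(2.1910 − 2.6180) = -0.4269; ω₁ = Δθ/dt₁ = -0.8539
distance = √((-1.5−1)² + (2.5−-1)²) = 4.3012; v₂ = distance/dt₂ = 2.1506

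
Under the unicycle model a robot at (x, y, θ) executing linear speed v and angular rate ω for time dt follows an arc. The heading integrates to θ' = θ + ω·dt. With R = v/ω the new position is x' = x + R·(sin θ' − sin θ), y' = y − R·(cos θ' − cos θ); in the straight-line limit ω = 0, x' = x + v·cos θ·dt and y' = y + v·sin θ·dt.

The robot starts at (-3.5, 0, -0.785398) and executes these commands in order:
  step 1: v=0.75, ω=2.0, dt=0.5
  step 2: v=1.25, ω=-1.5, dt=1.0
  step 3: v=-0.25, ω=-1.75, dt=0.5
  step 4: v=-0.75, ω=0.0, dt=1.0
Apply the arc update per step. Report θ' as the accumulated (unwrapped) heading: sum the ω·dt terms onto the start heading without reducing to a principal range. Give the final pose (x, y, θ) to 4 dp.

step 1: θ'=0.2146 (R=0.3750) → pose (-3.1550, -0.1012, 0.2146)
step 2: θ'=-1.2854 (R=-0.8333) → pose (-2.1779, -0.6808, -1.2854)
step 3: θ'=-2.1604 (R=0.1429) → pose (-2.1595, -0.5612, -2.1604)
step 4: θ'=-2.1604 (straight) → pose (-1.7425, 0.0622, -2.1604)

(-1.7425, 0.0622, -2.1604)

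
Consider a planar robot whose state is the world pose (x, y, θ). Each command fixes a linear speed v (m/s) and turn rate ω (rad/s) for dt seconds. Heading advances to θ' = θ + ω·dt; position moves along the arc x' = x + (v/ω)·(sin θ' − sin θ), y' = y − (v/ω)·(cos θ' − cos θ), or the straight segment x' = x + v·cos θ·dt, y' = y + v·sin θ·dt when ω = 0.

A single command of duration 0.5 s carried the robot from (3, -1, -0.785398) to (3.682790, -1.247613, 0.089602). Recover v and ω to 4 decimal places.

Δθ = 0.089602 − -0.785398 = 0.875000
ω = Δθ/dt = 0.875000/0.5 = 1.7500
R = Δx/(sin θ' − sin θ) = 0.8571
v = R·ω = 0.8571·1.7500 = 1.5000

v = 1.5000, ω = 1.7500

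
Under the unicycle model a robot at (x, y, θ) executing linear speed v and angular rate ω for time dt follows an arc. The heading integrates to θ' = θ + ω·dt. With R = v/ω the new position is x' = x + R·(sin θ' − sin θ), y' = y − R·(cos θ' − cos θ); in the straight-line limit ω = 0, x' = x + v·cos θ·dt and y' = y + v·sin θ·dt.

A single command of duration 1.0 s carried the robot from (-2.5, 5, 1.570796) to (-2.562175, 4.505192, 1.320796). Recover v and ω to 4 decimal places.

Δθ = 1.320796 − 1.570796 = -0.250000
ω = Δθ/dt = -0.250000/1.0 = -0.2500
R = −Δy/(cos θ' − cos θ) = 2.0000
v = R·ω = 2.0000·-0.2500 = -0.5000

v = -0.5000, ω = -0.2500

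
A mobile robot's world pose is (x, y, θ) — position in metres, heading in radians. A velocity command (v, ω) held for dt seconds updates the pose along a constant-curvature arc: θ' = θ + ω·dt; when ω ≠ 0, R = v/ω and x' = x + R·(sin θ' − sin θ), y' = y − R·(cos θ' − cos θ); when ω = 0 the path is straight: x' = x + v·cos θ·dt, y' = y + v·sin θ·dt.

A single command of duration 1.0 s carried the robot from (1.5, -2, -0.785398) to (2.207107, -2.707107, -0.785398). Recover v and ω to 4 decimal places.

v = 1.0000, ω = 0.0000

Δθ = -0.785398 − -0.785398 = 0.000000
ω = Δθ/dt = 0.000000/1.0 = 0.0000
ω = 0 → v = (Δx·cos θ + Δy·sin θ)/dt = 1.0000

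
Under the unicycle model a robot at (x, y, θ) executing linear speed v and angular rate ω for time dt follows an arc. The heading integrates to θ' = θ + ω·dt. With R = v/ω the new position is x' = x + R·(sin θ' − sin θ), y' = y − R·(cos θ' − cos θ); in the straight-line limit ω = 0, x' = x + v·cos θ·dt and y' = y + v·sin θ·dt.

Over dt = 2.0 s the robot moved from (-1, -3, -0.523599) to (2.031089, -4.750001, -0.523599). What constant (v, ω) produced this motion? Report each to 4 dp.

v = 1.7500, ω = 0.0000

Δθ = -0.523599 − -0.523599 = 0.000000
ω = Δθ/dt = 0.000000/2.0 = 0.0000
ω = 0 → v = (Δx·cos θ + Δy·sin θ)/dt = 1.7500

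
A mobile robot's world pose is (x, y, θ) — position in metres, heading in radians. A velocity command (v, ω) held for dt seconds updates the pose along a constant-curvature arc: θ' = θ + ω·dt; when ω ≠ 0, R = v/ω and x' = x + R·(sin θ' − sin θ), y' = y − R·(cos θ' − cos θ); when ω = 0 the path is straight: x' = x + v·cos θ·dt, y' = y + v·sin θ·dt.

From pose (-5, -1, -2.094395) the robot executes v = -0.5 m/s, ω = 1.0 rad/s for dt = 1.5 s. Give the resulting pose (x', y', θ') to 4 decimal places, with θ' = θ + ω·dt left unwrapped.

θ' = -2.0944 + 1.0·1.5 = -0.5944
R = v/ω = -0.5/1.0 = -0.5000
x' = -5 + -0.5000·(sin -0.5944 − sin -2.0944) = -5.1530
y' = -1 − -0.5000·(cos -0.5944 − cos -2.0944) = -0.3358

(-5.1530, -0.3358, -0.5944)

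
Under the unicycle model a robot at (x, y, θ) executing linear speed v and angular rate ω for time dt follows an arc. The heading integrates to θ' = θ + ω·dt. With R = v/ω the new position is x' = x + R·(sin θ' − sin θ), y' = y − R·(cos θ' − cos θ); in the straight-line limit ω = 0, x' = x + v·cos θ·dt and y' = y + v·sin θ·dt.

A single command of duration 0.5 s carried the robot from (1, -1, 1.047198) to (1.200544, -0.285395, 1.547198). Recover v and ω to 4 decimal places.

v = 1.5000, ω = 1.0000

Δθ = 1.547198 − 1.047198 = 0.500000
ω = Δθ/dt = 0.500000/0.5 = 1.0000
R = −Δy/(cos θ' − cos θ) = 1.5000
v = R·ω = 1.5000·1.0000 = 1.5000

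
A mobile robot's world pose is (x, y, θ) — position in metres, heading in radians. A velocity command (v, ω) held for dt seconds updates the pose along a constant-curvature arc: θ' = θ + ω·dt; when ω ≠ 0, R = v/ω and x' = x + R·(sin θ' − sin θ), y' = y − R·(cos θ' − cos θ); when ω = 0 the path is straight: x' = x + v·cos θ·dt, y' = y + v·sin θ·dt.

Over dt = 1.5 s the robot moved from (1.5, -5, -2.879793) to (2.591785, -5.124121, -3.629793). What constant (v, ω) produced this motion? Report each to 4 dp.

v = -0.7500, ω = -0.5000

Δθ = -3.629793 − -2.879793 = -0.750000
ω = Δθ/dt = -0.750000/1.5 = -0.5000
R = Δx/(sin θ' − sin θ) = 1.5000
v = R·ω = 1.5000·-0.5000 = -0.7500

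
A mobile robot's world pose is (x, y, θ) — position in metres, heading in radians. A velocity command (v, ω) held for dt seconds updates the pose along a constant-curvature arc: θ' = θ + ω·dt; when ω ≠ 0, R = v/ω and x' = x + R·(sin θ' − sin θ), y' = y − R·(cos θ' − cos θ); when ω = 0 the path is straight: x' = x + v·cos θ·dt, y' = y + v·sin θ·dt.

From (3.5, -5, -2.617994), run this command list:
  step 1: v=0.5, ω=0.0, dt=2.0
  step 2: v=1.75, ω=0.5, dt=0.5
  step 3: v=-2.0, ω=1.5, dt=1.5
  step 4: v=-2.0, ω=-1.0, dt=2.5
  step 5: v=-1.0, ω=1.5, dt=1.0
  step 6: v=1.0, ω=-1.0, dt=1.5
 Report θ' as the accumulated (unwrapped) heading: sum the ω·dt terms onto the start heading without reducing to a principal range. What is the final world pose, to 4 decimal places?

(0.2662, -0.4656, -2.6180)

step 1: θ'=-2.6180 (straight) → pose (2.6340, -5.5000, -2.6180)
step 2: θ'=-2.3680 (R=3.5000) → pose (1.9385, -6.0272, -2.3680)
step 3: θ'=-0.1180 (R=-1.3333) → pose (1.1638, -3.7493, -0.1180)
step 4: θ'=-2.6180 (R=2.0000) → pose (0.3993, -0.0311, -2.6180)
step 5: θ'=-1.1180 (R=-0.6667) → pose (0.6654, 0.8379, -1.1180)
step 6: θ'=-2.6180 (R=-1.0000) → pose (0.2662, -0.4656, -2.6180)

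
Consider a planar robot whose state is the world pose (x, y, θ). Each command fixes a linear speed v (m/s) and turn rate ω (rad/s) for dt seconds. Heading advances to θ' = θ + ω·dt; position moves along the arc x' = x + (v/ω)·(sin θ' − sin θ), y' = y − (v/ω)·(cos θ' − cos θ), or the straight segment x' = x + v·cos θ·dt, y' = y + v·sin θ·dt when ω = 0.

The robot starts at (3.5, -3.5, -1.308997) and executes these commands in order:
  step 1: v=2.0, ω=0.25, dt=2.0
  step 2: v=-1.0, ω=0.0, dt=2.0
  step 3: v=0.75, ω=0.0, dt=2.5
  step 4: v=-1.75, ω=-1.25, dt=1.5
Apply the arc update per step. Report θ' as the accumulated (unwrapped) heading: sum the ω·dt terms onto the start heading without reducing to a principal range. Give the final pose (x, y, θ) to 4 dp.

step 1: θ'=-0.8090 (R=8.0000) → pose (5.4386, -6.9512, -0.8090)
step 2: θ'=-0.8090 (straight) → pose (4.0582, -5.5041, -0.8090)
step 3: θ'=-0.8090 (straight) → pose (5.3524, -6.8608, -0.8090)
step 4: θ'=-2.6840 (R=1.4000) → pose (5.7469, -4.6385, -2.6840)

(5.7469, -4.6385, -2.6840)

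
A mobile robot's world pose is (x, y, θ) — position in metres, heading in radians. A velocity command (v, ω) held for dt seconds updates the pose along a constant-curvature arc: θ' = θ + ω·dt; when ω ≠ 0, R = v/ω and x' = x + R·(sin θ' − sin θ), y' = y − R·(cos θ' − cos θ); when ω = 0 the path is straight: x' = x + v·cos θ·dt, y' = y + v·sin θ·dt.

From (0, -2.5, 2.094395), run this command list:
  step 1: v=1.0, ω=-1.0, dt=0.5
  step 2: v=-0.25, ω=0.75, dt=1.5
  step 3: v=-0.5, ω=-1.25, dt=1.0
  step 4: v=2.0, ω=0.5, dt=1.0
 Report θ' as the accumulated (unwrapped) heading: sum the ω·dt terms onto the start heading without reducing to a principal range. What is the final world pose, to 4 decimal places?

(0.0040, -0.7677, 1.9694)

step 1: θ'=1.5944 (R=-1.0000) → pose (-0.1337, -2.0236, 1.5944)
step 2: θ'=2.7194 (R=-0.3333) → pose (0.0630, -2.3198, 2.7194)
step 3: θ'=1.4694 (R=0.4000) → pose (0.2970, -2.7252, 1.4694)
step 4: θ'=1.9694 (R=4.0000) → pose (0.0040, -0.7677, 1.9694)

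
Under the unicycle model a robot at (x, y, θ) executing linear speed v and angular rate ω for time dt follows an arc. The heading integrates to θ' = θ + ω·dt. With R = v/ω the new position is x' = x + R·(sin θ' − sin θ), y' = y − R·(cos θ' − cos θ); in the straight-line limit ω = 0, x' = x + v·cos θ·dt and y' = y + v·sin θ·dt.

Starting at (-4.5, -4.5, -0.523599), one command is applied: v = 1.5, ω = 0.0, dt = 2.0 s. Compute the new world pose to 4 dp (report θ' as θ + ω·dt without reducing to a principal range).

(-1.9019, -6.0000, -0.5236)

θ' = -0.5236 + 0.0·2.0 = -0.5236
ω = 0 → straight: x' = -4.5 + 1.5·cos(-0.5236)·2.0 = -1.9019
y' = -4.5 + 1.5·sin(-0.5236)·2.0 = -6.0000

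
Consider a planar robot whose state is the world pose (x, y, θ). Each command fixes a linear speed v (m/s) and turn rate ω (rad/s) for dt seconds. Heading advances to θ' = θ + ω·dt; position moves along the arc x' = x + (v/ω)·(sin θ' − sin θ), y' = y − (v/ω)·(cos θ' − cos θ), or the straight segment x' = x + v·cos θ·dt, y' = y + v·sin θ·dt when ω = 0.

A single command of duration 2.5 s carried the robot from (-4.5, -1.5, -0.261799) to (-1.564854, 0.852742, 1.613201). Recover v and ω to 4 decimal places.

Δθ = 1.613201 − -0.261799 = 1.875000
ω = Δθ/dt = 1.875000/2.5 = 0.7500
R = Δx/(sin θ' − sin θ) = 2.3333
v = R·ω = 2.3333·0.7500 = 1.7500

v = 1.7500, ω = 0.7500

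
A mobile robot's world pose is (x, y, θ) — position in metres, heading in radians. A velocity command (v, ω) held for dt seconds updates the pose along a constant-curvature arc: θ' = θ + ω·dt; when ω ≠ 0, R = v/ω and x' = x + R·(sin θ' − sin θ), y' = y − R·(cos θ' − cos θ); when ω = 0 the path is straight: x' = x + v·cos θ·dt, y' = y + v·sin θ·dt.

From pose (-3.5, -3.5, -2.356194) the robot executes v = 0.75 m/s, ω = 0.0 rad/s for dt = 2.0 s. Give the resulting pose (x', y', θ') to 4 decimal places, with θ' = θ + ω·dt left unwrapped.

(-4.5607, -4.5607, -2.3562)

θ' = -2.3562 + 0.0·2.0 = -2.3562
ω = 0 → straight: x' = -3.5 + 0.75·cos(-2.3562)·2.0 = -4.5607
y' = -3.5 + 0.75·sin(-2.3562)·2.0 = -4.5607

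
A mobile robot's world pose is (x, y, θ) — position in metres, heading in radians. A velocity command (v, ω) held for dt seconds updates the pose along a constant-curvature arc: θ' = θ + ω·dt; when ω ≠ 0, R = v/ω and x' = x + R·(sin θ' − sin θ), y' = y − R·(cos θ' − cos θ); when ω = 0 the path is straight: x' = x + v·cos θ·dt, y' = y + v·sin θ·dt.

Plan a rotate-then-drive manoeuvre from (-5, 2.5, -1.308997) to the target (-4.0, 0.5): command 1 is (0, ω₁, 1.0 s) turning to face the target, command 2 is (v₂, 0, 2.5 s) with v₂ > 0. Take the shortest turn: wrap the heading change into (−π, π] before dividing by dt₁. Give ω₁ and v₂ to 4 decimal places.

heading to target = atan2(0.5−2.5, -4−-5) = -1.1071
Δθ = wrap(-1.1071 − -1.3090) = 0.2018; ω₁ = Δθ/dt₁ = 0.2018
distance = √((-4−-5)² + (0.5−2.5)²) = 2.2361; v₂ = distance/dt₂ = 0.8944

ω₁ = 0.2018, v₂ = 0.8944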